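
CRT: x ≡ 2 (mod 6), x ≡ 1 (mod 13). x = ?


M = 6*13 = 78
M1 = M/6 = 13, M2 = M/13 = 6
M1^(-1) mod 6 = 1, M2^(-1) mod 13 = 11
x = 2*13*1 + 1*6*11 = 92
92 mod 78 = 14
Check: 14 mod 6 = 2 ✓, 14 mod 13 = 1 ✓

x ≡ 14 (mod 78)


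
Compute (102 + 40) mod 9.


102 + 40 = 142
142 mod 9 = 7


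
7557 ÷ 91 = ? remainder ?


7557 = 91 * 83 + 4
Check: 7553 + 4 = 7557

q = 83, r = 4


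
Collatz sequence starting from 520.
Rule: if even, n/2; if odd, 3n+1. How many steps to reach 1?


520 → 260 → 130 → 65 → 196 → 98 → 49 → 148 → 74 → 37 → 112 → 56 → 28 → 14 → 7 → 22 → 11 → 34 → 17 → 52 → 26 → 13 → 40 → 20 → 10 → 5 → 16 → 8 → 4 → 2 → 1
Total steps = 30

30 steps


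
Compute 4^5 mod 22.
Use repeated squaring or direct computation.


4^1 mod 22 = 4
4^2 mod 22 = 16
4^3 mod 22 = 20
4^4 mod 22 = 14
4^5 mod 22 = 12


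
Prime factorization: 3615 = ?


3615 / 3 = 1205
1205 / 5 = 241
241 / 241 = 1
3615 = 3 × 5 × 241


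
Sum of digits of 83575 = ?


8 + 3 + 5 + 7 + 5 = 28


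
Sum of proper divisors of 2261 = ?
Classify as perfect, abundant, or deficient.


Proper divisors: 1, 7, 17, 19, 119, 133, 323
Sum = 1 + 7 + 17 + 19 + 119 + 133 + 323 = 619
619 < 2261 → deficient

s(2261) = 619 (deficient)


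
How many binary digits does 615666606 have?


615666606 in base 2 = 100100101100100101001110101110
Number of digits = 30

30 digits (base 2)


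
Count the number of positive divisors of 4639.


4639 = 4639^1
d(4639) = (1+1) = 2

2 divisors


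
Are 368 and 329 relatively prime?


Euclidean algorithm:
368 = 1 * 329 + 39
329 = 8 * 39 + 17
39 = 2 * 17 + 5
17 = 3 * 5 + 2
5 = 2 * 2 + 1
2 = 2 * 1 + 0
GCD(368, 329) = 1

Yes, coprime (GCD = 1)


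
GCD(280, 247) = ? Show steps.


280 = 1 * 247 + 33
247 = 7 * 33 + 16
33 = 2 * 16 + 1
16 = 16 * 1 + 0
GCD = 1


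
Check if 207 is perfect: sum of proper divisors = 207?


Proper divisors of 207: 1, 3, 9, 23, 69
Sum = 1 + 3 + 9 + 23 + 69 = 105

No, 207 is not perfect (105 ≠ 207)


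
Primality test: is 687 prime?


687 / 3 = 229 (exact division)
687 is NOT prime.

No, 687 is not prime


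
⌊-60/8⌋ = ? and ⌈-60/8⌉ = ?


-60/8 = -7.5000
floor = -8
ceil = -7

floor = -8, ceil = -7


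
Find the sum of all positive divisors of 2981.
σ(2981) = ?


Divisors of 2981: 1, 11, 271, 2981
Sum = 1 + 11 + 271 + 2981 = 3264

σ(2981) = 3264


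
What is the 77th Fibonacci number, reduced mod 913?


F(k) mod 913 for k=1..77:
1, 1, 2, 3, 5, 8, 13, 21, 34, 55, 89, 144, 233, 377, 610, 74, 684, 758, 529, 374, 903, 364, 354, 718, 159, 877, 123, 87, 210, 297, 507, 804, 398, 289, 687, 63, 750, 813, 650, 550, 287, 837, 211, 135, 346, 481, 827, 395, 309, 704, 100, 804, 904, 795, 786, 668, 541, 296, 837, 220, 144, 364, 508, 872, 467, 426, 893, 406, 386, 792, 265, 144, 409, 553, 49, 602, 651
F(77) mod 913 = 651


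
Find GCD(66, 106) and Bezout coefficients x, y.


Tabular extended Euclidean (each row: r = 66*s + 106*t):
r=66, s=1, t=0
r=106, s=0, t=1
q=0: r=66, s=1, t=0   [66*(1) + 106*(0) = 66]
q=1: r=40, s=-1, t=1   [66*(-1) + 106*(1) = 40]
q=1: r=26, s=2, t=-1   [66*(2) + 106*(-1) = 26]
q=1: r=14, s=-3, t=2   [66*(-3) + 106*(2) = 14]
q=1: r=12, s=5, t=-3   [66*(5) + 106*(-3) = 12]
q=1: r=2, s=-8, t=5   [66*(-8) + 106*(5) = 2]
q=6: r=0, s=53, t=-33   [66*(53) + 106*(-33) = 0]
GCD = 2; from the row with r=2: x=-8, y=5
Check: 66*(-8) + 106*(5) = -528 + 530 = 2

GCD = 2, x = -8, y = 5


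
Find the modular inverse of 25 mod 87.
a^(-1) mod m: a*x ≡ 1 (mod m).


Use the extended Euclidean algorithm on (87, 25); each row r = 87*s + 25*t:
r=87, s=1, t=0
r=25, s=0, t=1
q=3: r=12, s=1, t=-3   [87*(1) + 25*(-3) = 12]
q=2: r=1, s=-2, t=7   [87*(-2) + 25*(7) = 1]
q=12: r=0, s=25, t=-87   [87*(25) + 25*(-87) = 0]
GCD = 1 with t = 7, so 25*(7) ≡ 1 (mod 87)
Inverse = 7 mod 87 = 7
Check: 25 * 7 = 175 ≡ 1 (mod 87)

25^(-1) ≡ 7 (mod 87)


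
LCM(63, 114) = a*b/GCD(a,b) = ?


GCD(63, 114) = 3
LCM = 63*114/3 = 7182/3 = 2394

LCM = 2394


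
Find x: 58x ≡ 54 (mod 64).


GCD(58, 64) = 2 divides 54
Divide: 29x ≡ 27 (mod 32)
x ≡ 23 (mod 32)


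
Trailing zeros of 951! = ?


floor(951/5) = 190
floor(951/25) = 38
floor(951/125) = 7
floor(951/625) = 1
Total = 236

236 trailing zeros


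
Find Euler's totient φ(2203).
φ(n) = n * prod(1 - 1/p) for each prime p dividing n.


2203 = 2203
Prime factors: 2203
φ(2203) = 2203 × (1-1/2203)
= 2203 × 2202/2203 = 2202

φ(2203) = 2202


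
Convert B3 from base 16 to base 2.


B3 (base 16) = 179 (decimal)
179 (decimal) = 10110011 (base 2)


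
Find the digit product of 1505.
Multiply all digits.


1 × 5 × 0 × 5 = 0


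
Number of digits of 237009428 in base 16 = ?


237009428 in base 16 = E207A14
Number of digits = 7

7 digits (base 16)


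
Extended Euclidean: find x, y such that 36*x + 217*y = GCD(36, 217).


Tabular extended Euclidean (each row: r = 36*s + 217*t):
r=36, s=1, t=0
r=217, s=0, t=1
q=0: r=36, s=1, t=0   [36*(1) + 217*(0) = 36]
q=6: r=1, s=-6, t=1   [36*(-6) + 217*(1) = 1]
q=36: r=0, s=217, t=-36   [36*(217) + 217*(-36) = 0]
GCD = 1; from the row with r=1: x=-6, y=1
Check: 36*(-6) + 217*(1) = -216 + 217 = 1

GCD = 1, x = -6, y = 1


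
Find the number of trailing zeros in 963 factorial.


floor(963/5) = 192
floor(963/25) = 38
floor(963/125) = 7
floor(963/625) = 1
Total = 238

238 trailing zeros


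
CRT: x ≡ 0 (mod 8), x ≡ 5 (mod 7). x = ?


M = 8*7 = 56
M1 = M/8 = 7, M2 = M/7 = 8
M1^(-1) mod 8 = 7, M2^(-1) mod 7 = 1
x = 0*7*7 + 5*8*1 = 40
40 mod 56 = 40
Check: 40 mod 8 = 0 ✓, 40 mod 7 = 5 ✓

x ≡ 40 (mod 56)


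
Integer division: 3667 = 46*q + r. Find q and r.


3667 = 46 * 79 + 33
Check: 3634 + 33 = 3667

q = 79, r = 33


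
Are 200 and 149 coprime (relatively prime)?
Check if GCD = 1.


Euclidean algorithm:
200 = 1 * 149 + 51
149 = 2 * 51 + 47
51 = 1 * 47 + 4
47 = 11 * 4 + 3
4 = 1 * 3 + 1
3 = 3 * 1 + 0
GCD(200, 149) = 1

Yes, coprime (GCD = 1)


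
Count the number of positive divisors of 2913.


2913 = 3^1 × 971^1
d(2913) = (1+1) × (1+1) = 4

4 divisors


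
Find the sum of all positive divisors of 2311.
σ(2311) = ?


Divisors of 2311: 1, 2311
Sum = 1 + 2311 = 2312

σ(2311) = 2312


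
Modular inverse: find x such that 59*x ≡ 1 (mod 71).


Use the extended Euclidean algorithm on (71, 59); each row r = 71*s + 59*t:
r=71, s=1, t=0
r=59, s=0, t=1
q=1: r=12, s=1, t=-1   [71*(1) + 59*(-1) = 12]
q=4: r=11, s=-4, t=5   [71*(-4) + 59*(5) = 11]
q=1: r=1, s=5, t=-6   [71*(5) + 59*(-6) = 1]
q=11: r=0, s=-59, t=71   [71*(-59) + 59*(71) = 0]
GCD = 1 with t = -6, so 59*(-6) ≡ 1 (mod 71)
Inverse = -6 mod 71 = 65
Check: 59 * 65 = 3835 ≡ 1 (mod 71)

59^(-1) ≡ 65 (mod 71)


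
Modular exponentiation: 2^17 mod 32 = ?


2^1 mod 32 = 2
2^2 mod 32 = 4
2^3 mod 32 = 8
2^4 mod 32 = 16
2^5 mod 32 = 0
2^6 mod 32 = 0
2^7 mod 32 = 0
2^8 mod 32 = 0
2^9 mod 32 = 0
2^10 mod 32 = 0
2^11 mod 32 = 0
2^12 mod 32 = 0
2^13 mod 32 = 0
2^14 mod 32 = 0
2^15 mod 32 = 0
2^16 mod 32 = 0
2^17 mod 32 = 0


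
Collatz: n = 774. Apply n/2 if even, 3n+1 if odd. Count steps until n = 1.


774 → 387 → 1162 → 581 → 1744 → 872 → 436 → 218 → 109 → 328 → 164 → 82 → 41 → 124 → 62 → 31 → 94 → 47 → 142 → 71 → 214 → 107 → 322 → 161 → 484 → 242 → 121 → 364 → 182 → 91 → 274 → 137 → 412 → 206 → 103 → 310 → 155 → 466 → 233 → 700 → 350 → 175 → 526 → 263 → 790 → 395 → 1186 → 593 → 1780 → 890 → 445 → 1336 → 668 → 334 → 167 → 502 → 251 → 754 → 377 → 1132 → 566 → 283 → 850 → 425 → 1276 → 638 → 319 → 958 → 479 → 1438 → 719 → 2158 → 1079 → 3238 → 1619 → 4858 → 2429 → 7288 → 3644 → 1822 → 911 → 2734 → 1367 → 4102 → 2051 → 6154 → 3077 → 9232 → 4616 → 2308 → 1154 → 577 → 1732 → 866 → 433 → 1300 → 650 → 325 → 976 → 488 → 244 → 122 → 61 → 184 → 92 → 46 → 23 → 70 → 35 → 106 → 53 → 160 → 80 → 40 → 20 → 10 → 5 → 16 → 8 → 4 → 2 → 1
Total steps = 121

121 steps


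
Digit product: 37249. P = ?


3 × 7 × 2 × 4 × 9 = 1512


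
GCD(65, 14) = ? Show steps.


65 = 4 * 14 + 9
14 = 1 * 9 + 5
9 = 1 * 5 + 4
5 = 1 * 4 + 1
4 = 4 * 1 + 0
GCD = 1


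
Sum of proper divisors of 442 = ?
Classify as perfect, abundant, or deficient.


Proper divisors: 1, 2, 13, 17, 26, 34, 221
Sum = 1 + 2 + 13 + 17 + 26 + 34 + 221 = 314
314 < 442 → deficient

s(442) = 314 (deficient)


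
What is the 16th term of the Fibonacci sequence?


Sequence: 1, 1, 2, 3, 5, 8, 13, 21, 34, 55, 89, 144, 233, 377, 610, 987
F(16) = 987


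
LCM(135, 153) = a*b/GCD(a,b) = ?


GCD(135, 153) = 9
LCM = 135*153/9 = 20655/9 = 2295

LCM = 2295


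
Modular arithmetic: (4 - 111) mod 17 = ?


4 - 111 = -107
-107 mod 17 = 12


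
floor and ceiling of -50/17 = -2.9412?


-50/17 = -2.9412
floor = -3
ceil = -2

floor = -3, ceil = -2


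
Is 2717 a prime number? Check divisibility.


2717 / 11 = 247 (exact division)
2717 is NOT prime.

No, 2717 is not prime


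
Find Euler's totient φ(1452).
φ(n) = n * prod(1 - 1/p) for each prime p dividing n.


1452 = 2^2 × 3 × 11^2
Prime factors: 2, 3, 11
φ(1452) = 1452 × (1-1/2) × (1-1/3) × (1-1/11)
= 1452 × 1/2 × 2/3 × 10/11 = 440

φ(1452) = 440


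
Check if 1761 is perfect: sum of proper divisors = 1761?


Proper divisors of 1761: 1, 3, 587
Sum = 1 + 3 + 587 = 591

No, 1761 is not perfect (591 ≠ 1761)


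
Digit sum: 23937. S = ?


2 + 3 + 9 + 3 + 7 = 24


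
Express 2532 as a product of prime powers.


2532 / 2 = 1266
1266 / 2 = 633
633 / 3 = 211
211 / 211 = 1
2532 = 2^2 × 3 × 211


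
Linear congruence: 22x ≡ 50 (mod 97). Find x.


GCD(22, 97) = 1, unique solution
a^(-1) mod 97 = 75
x = 75 * 50 mod 97 = 64

x ≡ 64 (mod 97)


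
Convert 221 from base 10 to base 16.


221 (base 10) = 221 (decimal)
221 (decimal) = DD (base 16)


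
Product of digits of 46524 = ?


4 × 6 × 5 × 2 × 4 = 960


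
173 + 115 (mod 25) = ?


173 + 115 = 288
288 mod 25 = 13


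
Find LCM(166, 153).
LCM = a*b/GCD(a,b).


GCD(166, 153) = 1
LCM = 166*153/1 = 25398/1 = 25398

LCM = 25398


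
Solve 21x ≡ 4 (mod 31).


GCD(21, 31) = 1, unique solution
a^(-1) mod 31 = 3
x = 3 * 4 mod 31 = 12

x ≡ 12 (mod 31)


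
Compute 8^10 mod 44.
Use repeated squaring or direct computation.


8^1 mod 44 = 8
8^2 mod 44 = 20
8^3 mod 44 = 28
8^4 mod 44 = 4
8^5 mod 44 = 32
8^6 mod 44 = 36
8^7 mod 44 = 24
8^8 mod 44 = 16
8^9 mod 44 = 40
8^10 mod 44 = 12


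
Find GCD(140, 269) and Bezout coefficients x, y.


Tabular extended Euclidean (each row: r = 140*s + 269*t):
r=140, s=1, t=0
r=269, s=0, t=1
q=0: r=140, s=1, t=0   [140*(1) + 269*(0) = 140]
q=1: r=129, s=-1, t=1   [140*(-1) + 269*(1) = 129]
q=1: r=11, s=2, t=-1   [140*(2) + 269*(-1) = 11]
q=11: r=8, s=-23, t=12   [140*(-23) + 269*(12) = 8]
q=1: r=3, s=25, t=-13   [140*(25) + 269*(-13) = 3]
q=2: r=2, s=-73, t=38   [140*(-73) + 269*(38) = 2]
q=1: r=1, s=98, t=-51   [140*(98) + 269*(-51) = 1]
q=2: r=0, s=-269, t=140   [140*(-269) + 269*(140) = 0]
GCD = 1; from the row with r=1: x=98, y=-51
Check: 140*(98) + 269*(-51) = 13720 - 13719 = 1

GCD = 1, x = 98, y = -51


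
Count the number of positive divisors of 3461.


3461 = 3461^1
d(3461) = (1+1) = 2

2 divisors


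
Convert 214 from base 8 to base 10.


214 (base 8) = 140 (decimal)
140 (decimal) = 140 (base 10)


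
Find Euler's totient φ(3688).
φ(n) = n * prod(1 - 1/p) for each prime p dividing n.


3688 = 2^3 × 461
Prime factors: 2, 461
φ(3688) = 3688 × (1-1/2) × (1-1/461)
= 3688 × 1/2 × 460/461 = 1840

φ(3688) = 1840


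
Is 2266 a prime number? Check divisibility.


2266 / 2 = 1133 (exact division)
2266 is NOT prime.

No, 2266 is not prime


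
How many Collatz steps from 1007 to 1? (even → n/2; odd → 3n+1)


1007 → 3022 → 1511 → 4534 → 2267 → 6802 → 3401 → 10204 → 5102 → 2551 → 7654 → 3827 → 11482 → 5741 → 17224 → 8612 → 4306 → 2153 → 6460 → 3230 → 1615 → 4846 → 2423 → 7270 → 3635 → 10906 → 5453 → 16360 → 8180 → 4090 → 2045 → 6136 → 3068 → 1534 → 767 → 2302 → 1151 → 3454 → 1727 → 5182 → 2591 → 7774 → 3887 → 11662 → 5831 → 17494 → 8747 → 26242 → 13121 → 39364 → 19682 → 9841 → 29524 → 14762 → 7381 → 22144 → 11072 → 5536 → 2768 → 1384 → 692 → 346 → 173 → 520 → 260 → 130 → 65 → 196 → 98 → 49 → 148 → 74 → 37 → 112 → 56 → 28 → 14 → 7 → 22 → 11 → 34 → 17 → 52 → 26 → 13 → 40 → 20 → 10 → 5 → 16 → 8 → 4 → 2 → 1
Total steps = 93

93 steps


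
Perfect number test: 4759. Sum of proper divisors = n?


Proper divisors of 4759: 1
Sum = 1 = 1

No, 4759 is not perfect (1 ≠ 4759)


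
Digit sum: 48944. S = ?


4 + 8 + 9 + 4 + 4 = 29


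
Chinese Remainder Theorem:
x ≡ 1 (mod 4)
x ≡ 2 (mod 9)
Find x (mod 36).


M = 4*9 = 36
M1 = M/4 = 9, M2 = M/9 = 4
M1^(-1) mod 4 = 1, M2^(-1) mod 9 = 7
x = 1*9*1 + 2*4*7 = 65
65 mod 36 = 29
Check: 29 mod 4 = 1 ✓, 29 mod 9 = 2 ✓

x ≡ 29 (mod 36)


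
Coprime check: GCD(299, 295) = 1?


Euclidean algorithm:
299 = 1 * 295 + 4
295 = 73 * 4 + 3
4 = 1 * 3 + 1
3 = 3 * 1 + 0
GCD(299, 295) = 1

Yes, coprime (GCD = 1)


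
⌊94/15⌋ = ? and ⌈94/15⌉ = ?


94/15 = 6.2667
floor = 6
ceil = 7

floor = 6, ceil = 7


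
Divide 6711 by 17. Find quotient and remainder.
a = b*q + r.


6711 = 17 * 394 + 13
Check: 6698 + 13 = 6711

q = 394, r = 13


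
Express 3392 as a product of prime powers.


3392 / 2 = 1696
1696 / 2 = 848
848 / 2 = 424
424 / 2 = 212
212 / 2 = 106
106 / 2 = 53
53 / 53 = 1
3392 = 2^6 × 53


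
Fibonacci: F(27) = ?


Sequence: 1, 1, 2, 3, 5, 8, 13, 21, 34, 55, 89, 144, 233, 377, 610, 987, 1597, 2584, 4181, 6765, 10946, 17711, 28657, 46368, 75025, 121393, 196418
F(27) = 196418


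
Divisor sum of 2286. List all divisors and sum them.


Divisors of 2286: 1, 2, 3, 6, 9, 18, 127, 254, 381, 762, 1143, 2286
Sum = 1 + 2 + 3 + 6 + 9 + 18 + 127 + 254 + 381 + 762 + 1143 + 2286 = 4992

σ(2286) = 4992


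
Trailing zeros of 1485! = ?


floor(1485/5) = 297
floor(1485/25) = 59
floor(1485/125) = 11
floor(1485/625) = 2
Total = 369

369 trailing zeros


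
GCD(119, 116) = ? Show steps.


119 = 1 * 116 + 3
116 = 38 * 3 + 2
3 = 1 * 2 + 1
2 = 2 * 1 + 0
GCD = 1


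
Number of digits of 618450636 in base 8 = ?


618450636 in base 8 = 4467147314
Number of digits = 10

10 digits (base 8)


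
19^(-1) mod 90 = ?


Use the extended Euclidean algorithm on (90, 19); each row r = 90*s + 19*t:
r=90, s=1, t=0
r=19, s=0, t=1
q=4: r=14, s=1, t=-4   [90*(1) + 19*(-4) = 14]
q=1: r=5, s=-1, t=5   [90*(-1) + 19*(5) = 5]
q=2: r=4, s=3, t=-14   [90*(3) + 19*(-14) = 4]
q=1: r=1, s=-4, t=19   [90*(-4) + 19*(19) = 1]
q=4: r=0, s=19, t=-90   [90*(19) + 19*(-90) = 0]
GCD = 1 with t = 19, so 19*(19) ≡ 1 (mod 90)
Inverse = 19 mod 90 = 19
Check: 19 * 19 = 361 ≡ 1 (mod 90)

19^(-1) ≡ 19 (mod 90)


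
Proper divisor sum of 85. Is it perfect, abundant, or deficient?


Proper divisors: 1, 5, 17
Sum = 1 + 5 + 17 = 23
23 < 85 → deficient

s(85) = 23 (deficient)


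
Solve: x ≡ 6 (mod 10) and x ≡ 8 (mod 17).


M = 10*17 = 170
M1 = M/10 = 17, M2 = M/17 = 10
M1^(-1) mod 10 = 3, M2^(-1) mod 17 = 12
x = 6*17*3 + 8*10*12 = 1266
1266 mod 170 = 76
Check: 76 mod 10 = 6 ✓, 76 mod 17 = 8 ✓

x ≡ 76 (mod 170)


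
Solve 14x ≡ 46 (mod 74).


GCD(14, 74) = 2 divides 46
Divide: 7x ≡ 23 (mod 37)
x ≡ 35 (mod 37)


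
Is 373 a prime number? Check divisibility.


Check divisors up to sqrt(373) = 19.3132
No divisors found.
373 is prime.

Yes, 373 is prime


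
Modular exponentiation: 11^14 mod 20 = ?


11^1 mod 20 = 11
11^2 mod 20 = 1
11^3 mod 20 = 11
11^4 mod 20 = 1
11^5 mod 20 = 11
11^6 mod 20 = 1
11^7 mod 20 = 11
11^8 mod 20 = 1
11^9 mod 20 = 11
11^10 mod 20 = 1
11^11 mod 20 = 11
11^12 mod 20 = 1
11^13 mod 20 = 11
11^14 mod 20 = 1


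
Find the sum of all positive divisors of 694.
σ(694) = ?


Divisors of 694: 1, 2, 347, 694
Sum = 1 + 2 + 347 + 694 = 1044

σ(694) = 1044


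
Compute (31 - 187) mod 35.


31 - 187 = -156
-156 mod 35 = 19


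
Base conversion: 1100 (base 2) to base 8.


1100 (base 2) = 12 (decimal)
12 (decimal) = 14 (base 8)


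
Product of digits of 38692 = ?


3 × 8 × 6 × 9 × 2 = 2592


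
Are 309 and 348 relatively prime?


Euclidean algorithm:
348 = 1 * 309 + 39
309 = 7 * 39 + 36
39 = 1 * 36 + 3
36 = 12 * 3 + 0
GCD(309, 348) = 3

No, not coprime (GCD = 3)


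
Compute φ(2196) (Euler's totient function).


2196 = 2^2 × 3^2 × 61
Prime factors: 2, 3, 61
φ(2196) = 2196 × (1-1/2) × (1-1/3) × (1-1/61)
= 2196 × 1/2 × 2/3 × 60/61 = 720

φ(2196) = 720


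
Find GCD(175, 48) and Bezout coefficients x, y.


Tabular extended Euclidean (each row: r = 175*s + 48*t):
r=175, s=1, t=0
r=48, s=0, t=1
q=3: r=31, s=1, t=-3   [175*(1) + 48*(-3) = 31]
q=1: r=17, s=-1, t=4   [175*(-1) + 48*(4) = 17]
q=1: r=14, s=2, t=-7   [175*(2) + 48*(-7) = 14]
q=1: r=3, s=-3, t=11   [175*(-3) + 48*(11) = 3]
q=4: r=2, s=14, t=-51   [175*(14) + 48*(-51) = 2]
q=1: r=1, s=-17, t=62   [175*(-17) + 48*(62) = 1]
q=2: r=0, s=48, t=-175   [175*(48) + 48*(-175) = 0]
GCD = 1; from the row with r=1: x=-17, y=62
Check: 175*(-17) + 48*(62) = -2975 + 2976 = 1

GCD = 1, x = -17, y = 62


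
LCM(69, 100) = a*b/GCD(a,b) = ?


GCD(69, 100) = 1
LCM = 69*100/1 = 6900/1 = 6900

LCM = 6900


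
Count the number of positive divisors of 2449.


2449 = 31^1 × 79^1
d(2449) = (1+1) × (1+1) = 4

4 divisors


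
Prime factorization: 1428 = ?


1428 / 2 = 714
714 / 2 = 357
357 / 3 = 119
119 / 7 = 17
17 / 17 = 1
1428 = 2^2 × 3 × 7 × 17


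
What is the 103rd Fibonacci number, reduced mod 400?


F(k) mod 400 for k=1..103:
1, 1, 2, 3, 5, 8, 13, 21, 34, 55, 89, 144, 233, 377, 210, 187, 397, 184, 181, 365, 146, 111, 257, 368, 225, 193, 18, 211, 229, 40, 269, 309, 178, 87, 265, 352, 217, 169, 386, 155, 141, 296, 37, 333, 370, 303, 273, 176, 49, 225, 274, 99, 373, 72, 45, 117, 162, 279, 41, 320, 361, 281, 242, 123, 365, 88, 53, 141, 194, 335, 129, 64, 193, 257, 50, 307, 357, 264, 221, 85, 306, 391, 297, 288, 185, 73, 258, 331, 189, 120, 309, 29, 338, 367, 305, 272, 177, 49, 226, 275, 101, 376, 77
F(103) mod 400 = 77


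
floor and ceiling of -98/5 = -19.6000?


-98/5 = -19.6000
floor = -20
ceil = -19

floor = -20, ceil = -19


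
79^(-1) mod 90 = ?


Use the extended Euclidean algorithm on (90, 79); each row r = 90*s + 79*t:
r=90, s=1, t=0
r=79, s=0, t=1
q=1: r=11, s=1, t=-1   [90*(1) + 79*(-1) = 11]
q=7: r=2, s=-7, t=8   [90*(-7) + 79*(8) = 2]
q=5: r=1, s=36, t=-41   [90*(36) + 79*(-41) = 1]
q=2: r=0, s=-79, t=90   [90*(-79) + 79*(90) = 0]
GCD = 1 with t = -41, so 79*(-41) ≡ 1 (mod 90)
Inverse = -41 mod 90 = 49
Check: 79 * 49 = 3871 ≡ 1 (mod 90)

79^(-1) ≡ 49 (mod 90)


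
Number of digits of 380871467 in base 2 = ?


380871467 in base 2 = 10110101100111010001100101011
Number of digits = 29

29 digits (base 2)


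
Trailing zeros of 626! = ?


floor(626/5) = 125
floor(626/25) = 25
floor(626/125) = 5
floor(626/625) = 1
Total = 156

156 trailing zeros


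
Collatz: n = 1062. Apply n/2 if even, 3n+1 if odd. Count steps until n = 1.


1062 → 531 → 1594 → 797 → 2392 → 1196 → 598 → 299 → 898 → 449 → 1348 → 674 → 337 → 1012 → 506 → 253 → 760 → 380 → 190 → 95 → 286 → 143 → 430 → 215 → 646 → 323 → 970 → 485 → 1456 → 728 → 364 → 182 → 91 → 274 → 137 → 412 → 206 → 103 → 310 → 155 → 466 → 233 → 700 → 350 → 175 → 526 → 263 → 790 → 395 → 1186 → 593 → 1780 → 890 → 445 → 1336 → 668 → 334 → 167 → 502 → 251 → 754 → 377 → 1132 → 566 → 283 → 850 → 425 → 1276 → 638 → 319 → 958 → 479 → 1438 → 719 → 2158 → 1079 → 3238 → 1619 → 4858 → 2429 → 7288 → 3644 → 1822 → 911 → 2734 → 1367 → 4102 → 2051 → 6154 → 3077 → 9232 → 4616 → 2308 → 1154 → 577 → 1732 → 866 → 433 → 1300 → 650 → 325 → 976 → 488 → 244 → 122 → 61 → 184 → 92 → 46 → 23 → 70 → 35 → 106 → 53 → 160 → 80 → 40 → 20 → 10 → 5 → 16 → 8 → 4 → 2 → 1
Total steps = 124

124 steps


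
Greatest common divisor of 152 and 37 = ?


152 = 4 * 37 + 4
37 = 9 * 4 + 1
4 = 4 * 1 + 0
GCD = 1


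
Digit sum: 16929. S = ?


1 + 6 + 9 + 2 + 9 = 27


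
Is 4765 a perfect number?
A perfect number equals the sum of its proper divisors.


Proper divisors of 4765: 1, 5, 953
Sum = 1 + 5 + 953 = 959

No, 4765 is not perfect (959 ≠ 4765)


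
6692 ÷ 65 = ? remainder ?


6692 = 65 * 102 + 62
Check: 6630 + 62 = 6692

q = 102, r = 62


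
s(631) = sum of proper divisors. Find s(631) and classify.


Proper divisors: 1
Sum = 1 = 1
1 < 631 → deficient

s(631) = 1 (deficient)


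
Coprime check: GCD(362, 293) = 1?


Euclidean algorithm:
362 = 1 * 293 + 69
293 = 4 * 69 + 17
69 = 4 * 17 + 1
17 = 17 * 1 + 0
GCD(362, 293) = 1

Yes, coprime (GCD = 1)


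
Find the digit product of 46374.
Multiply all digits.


4 × 6 × 3 × 7 × 4 = 2016


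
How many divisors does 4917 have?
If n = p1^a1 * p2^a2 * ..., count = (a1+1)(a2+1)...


4917 = 3^1 × 11^1 × 149^1
d(4917) = (1+1) × (1+1) × (1+1) = 8

8 divisors


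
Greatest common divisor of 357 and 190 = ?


357 = 1 * 190 + 167
190 = 1 * 167 + 23
167 = 7 * 23 + 6
23 = 3 * 6 + 5
6 = 1 * 5 + 1
5 = 5 * 1 + 0
GCD = 1


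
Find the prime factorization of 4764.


4764 / 2 = 2382
2382 / 2 = 1191
1191 / 3 = 397
397 / 397 = 1
4764 = 2^2 × 3 × 397


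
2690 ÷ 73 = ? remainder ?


2690 = 73 * 36 + 62
Check: 2628 + 62 = 2690

q = 36, r = 62


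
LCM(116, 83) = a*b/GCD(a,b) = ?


GCD(116, 83) = 1
LCM = 116*83/1 = 9628/1 = 9628

LCM = 9628


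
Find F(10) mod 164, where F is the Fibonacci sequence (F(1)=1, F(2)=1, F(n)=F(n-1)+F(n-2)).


F(k) mod 164 for k=1..10:
1, 1, 2, 3, 5, 8, 13, 21, 34, 55
F(10) mod 164 = 55


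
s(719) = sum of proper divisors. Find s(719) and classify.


Proper divisors: 1
Sum = 1 = 1
1 < 719 → deficient

s(719) = 1 (deficient)


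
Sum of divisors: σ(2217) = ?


Divisors of 2217: 1, 3, 739, 2217
Sum = 1 + 3 + 739 + 2217 = 2960

σ(2217) = 2960


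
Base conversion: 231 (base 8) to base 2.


231 (base 8) = 153 (decimal)
153 (decimal) = 10011001 (base 2)


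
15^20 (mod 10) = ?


15^1 mod 10 = 5
15^2 mod 10 = 5
15^3 mod 10 = 5
15^4 mod 10 = 5
15^5 mod 10 = 5
15^6 mod 10 = 5
15^7 mod 10 = 5
15^8 mod 10 = 5
15^9 mod 10 = 5
15^10 mod 10 = 5
15^11 mod 10 = 5
15^12 mod 10 = 5
15^13 mod 10 = 5
15^14 mod 10 = 5
15^15 mod 10 = 5
15^16 mod 10 = 5
15^17 mod 10 = 5
15^18 mod 10 = 5
15^19 mod 10 = 5
15^20 mod 10 = 5


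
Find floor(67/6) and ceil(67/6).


67/6 = 11.1667
floor = 11
ceil = 12

floor = 11, ceil = 12


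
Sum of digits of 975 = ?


9 + 7 + 5 = 21


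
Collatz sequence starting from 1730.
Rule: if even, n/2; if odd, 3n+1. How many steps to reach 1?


1730 → 865 → 2596 → 1298 → 649 → 1948 → 974 → 487 → 1462 → 731 → 2194 → 1097 → 3292 → 1646 → 823 → 2470 → 1235 → 3706 → 1853 → 5560 → 2780 → 1390 → 695 → 2086 → 1043 → 3130 → 1565 → 4696 → 2348 → 1174 → 587 → 1762 → 881 → 2644 → 1322 → 661 → 1984 → 992 → 496 → 248 → 124 → 62 → 31 → 94 → 47 → 142 → 71 → 214 → 107 → 322 → 161 → 484 → 242 → 121 → 364 → 182 → 91 → 274 → 137 → 412 → 206 → 103 → 310 → 155 → 466 → 233 → 700 → 350 → 175 → 526 → 263 → 790 → 395 → 1186 → 593 → 1780 → 890 → 445 → 1336 → 668 → 334 → 167 → 502 → 251 → 754 → 377 → 1132 → 566 → 283 → 850 → 425 → 1276 → 638 → 319 → 958 → 479 → 1438 → 719 → 2158 → 1079 → 3238 → 1619 → 4858 → 2429 → 7288 → 3644 → 1822 → 911 → 2734 → 1367 → 4102 → 2051 → 6154 → 3077 → 9232 → 4616 → 2308 → 1154 → 577 → 1732 → 866 → 433 → 1300 → 650 → 325 → 976 → 488 → 244 → 122 → 61 → 184 → 92 → 46 → 23 → 70 → 35 → 106 → 53 → 160 → 80 → 40 → 20 → 10 → 5 → 16 → 8 → 4 → 2 → 1
Total steps = 148

148 steps


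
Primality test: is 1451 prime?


Check divisors up to sqrt(1451) = 38.0920
No divisors found.
1451 is prime.

Yes, 1451 is prime


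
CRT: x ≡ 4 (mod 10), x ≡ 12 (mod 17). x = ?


M = 10*17 = 170
M1 = M/10 = 17, M2 = M/17 = 10
M1^(-1) mod 10 = 3, M2^(-1) mod 17 = 12
x = 4*17*3 + 12*10*12 = 1644
1644 mod 170 = 114
Check: 114 mod 10 = 4 ✓, 114 mod 17 = 12 ✓

x ≡ 114 (mod 170)


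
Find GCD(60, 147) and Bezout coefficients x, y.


Tabular extended Euclidean (each row: r = 60*s + 147*t):
r=60, s=1, t=0
r=147, s=0, t=1
q=0: r=60, s=1, t=0   [60*(1) + 147*(0) = 60]
q=2: r=27, s=-2, t=1   [60*(-2) + 147*(1) = 27]
q=2: r=6, s=5, t=-2   [60*(5) + 147*(-2) = 6]
q=4: r=3, s=-22, t=9   [60*(-22) + 147*(9) = 3]
q=2: r=0, s=49, t=-20   [60*(49) + 147*(-20) = 0]
GCD = 3; from the row with r=3: x=-22, y=9
Check: 60*(-22) + 147*(9) = -1320 + 1323 = 3

GCD = 3, x = -22, y = 9


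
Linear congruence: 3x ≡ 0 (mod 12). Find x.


GCD(3, 12) = 3 divides 0
Divide: 1x ≡ 0 (mod 4)
x ≡ 0 (mod 4)


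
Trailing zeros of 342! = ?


floor(342/5) = 68
floor(342/25) = 13
floor(342/125) = 2
Total = 83

83 trailing zeros


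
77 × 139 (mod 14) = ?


77 × 139 = 10703
10703 mod 14 = 7


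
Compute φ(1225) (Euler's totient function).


1225 = 5^2 × 7^2
Prime factors: 5, 7
φ(1225) = 1225 × (1-1/5) × (1-1/7)
= 1225 × 4/5 × 6/7 = 840

φ(1225) = 840


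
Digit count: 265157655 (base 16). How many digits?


265157655 in base 16 = FCDFC17
Number of digits = 7

7 digits (base 16)


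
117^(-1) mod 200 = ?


Use the extended Euclidean algorithm on (200, 117); each row r = 200*s + 117*t:
r=200, s=1, t=0
r=117, s=0, t=1
q=1: r=83, s=1, t=-1   [200*(1) + 117*(-1) = 83]
q=1: r=34, s=-1, t=2   [200*(-1) + 117*(2) = 34]
q=2: r=15, s=3, t=-5   [200*(3) + 117*(-5) = 15]
q=2: r=4, s=-7, t=12   [200*(-7) + 117*(12) = 4]
q=3: r=3, s=24, t=-41   [200*(24) + 117*(-41) = 3]
q=1: r=1, s=-31, t=53   [200*(-31) + 117*(53) = 1]
q=3: r=0, s=117, t=-200   [200*(117) + 117*(-200) = 0]
GCD = 1 with t = 53, so 117*(53) ≡ 1 (mod 200)
Inverse = 53 mod 200 = 53
Check: 117 * 53 = 6201 ≡ 1 (mod 200)

117^(-1) ≡ 53 (mod 200)


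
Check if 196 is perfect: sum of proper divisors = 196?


Proper divisors of 196: 1, 2, 4, 7, 14, 28, 49, 98
Sum = 1 + 2 + 4 + 7 + 14 + 28 + 49 + 98 = 203

No, 196 is not perfect (203 ≠ 196)


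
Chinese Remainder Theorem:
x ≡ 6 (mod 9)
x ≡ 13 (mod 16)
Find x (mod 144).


M = 9*16 = 144
M1 = M/9 = 16, M2 = M/16 = 9
M1^(-1) mod 9 = 4, M2^(-1) mod 16 = 9
x = 6*16*4 + 13*9*9 = 1437
1437 mod 144 = 141
Check: 141 mod 9 = 6 ✓, 141 mod 16 = 13 ✓

x ≡ 141 (mod 144)


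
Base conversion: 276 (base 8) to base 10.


276 (base 8) = 190 (decimal)
190 (decimal) = 190 (base 10)


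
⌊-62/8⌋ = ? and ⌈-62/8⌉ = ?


-62/8 = -7.7500
floor = -8
ceil = -7

floor = -8, ceil = -7


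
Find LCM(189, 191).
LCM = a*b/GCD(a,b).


GCD(189, 191) = 1
LCM = 189*191/1 = 36099/1 = 36099

LCM = 36099


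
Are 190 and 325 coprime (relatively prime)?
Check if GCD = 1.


Euclidean algorithm:
325 = 1 * 190 + 135
190 = 1 * 135 + 55
135 = 2 * 55 + 25
55 = 2 * 25 + 5
25 = 5 * 5 + 0
GCD(190, 325) = 5

No, not coprime (GCD = 5)


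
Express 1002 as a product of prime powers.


1002 / 2 = 501
501 / 3 = 167
167 / 167 = 1
1002 = 2 × 3 × 167


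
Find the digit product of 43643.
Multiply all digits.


4 × 3 × 6 × 4 × 3 = 864


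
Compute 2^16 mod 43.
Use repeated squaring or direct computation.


2^1 mod 43 = 2
2^2 mod 43 = 4
2^3 mod 43 = 8
2^4 mod 43 = 16
2^5 mod 43 = 32
2^6 mod 43 = 21
2^7 mod 43 = 42
2^8 mod 43 = 41
2^9 mod 43 = 39
2^10 mod 43 = 35
2^11 mod 43 = 27
2^12 mod 43 = 11
2^13 mod 43 = 22
2^14 mod 43 = 1
2^15 mod 43 = 2
2^16 mod 43 = 4


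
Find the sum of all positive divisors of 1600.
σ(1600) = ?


Divisors of 1600: 1, 2, 4, 5, 8, 10, 16, 20, 25, 32, 40, 50, 64, 80, 100, 160, 200, 320, 400, 800, 1600
Sum = 1 + 2 + 4 + 5 + 8 + 10 + 16 + 20 + 25 + 32 + 40 + 50 + 64 + 80 + 100 + 160 + 200 + 320 + 400 + 800 + 1600 = 3937

σ(1600) = 3937


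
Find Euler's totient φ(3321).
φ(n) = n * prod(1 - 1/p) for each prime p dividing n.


3321 = 3^4 × 41
Prime factors: 3, 41
φ(3321) = 3321 × (1-1/3) × (1-1/41)
= 3321 × 2/3 × 40/41 = 2160

φ(3321) = 2160


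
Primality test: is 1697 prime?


Check divisors up to sqrt(1697) = 41.1947
No divisors found.
1697 is prime.

Yes, 1697 is prime


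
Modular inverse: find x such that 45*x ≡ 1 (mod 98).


Use the extended Euclidean algorithm on (98, 45); each row r = 98*s + 45*t:
r=98, s=1, t=0
r=45, s=0, t=1
q=2: r=8, s=1, t=-2   [98*(1) + 45*(-2) = 8]
q=5: r=5, s=-5, t=11   [98*(-5) + 45*(11) = 5]
q=1: r=3, s=6, t=-13   [98*(6) + 45*(-13) = 3]
q=1: r=2, s=-11, t=24   [98*(-11) + 45*(24) = 2]
q=1: r=1, s=17, t=-37   [98*(17) + 45*(-37) = 1]
q=2: r=0, s=-45, t=98   [98*(-45) + 45*(98) = 0]
GCD = 1 with t = -37, so 45*(-37) ≡ 1 (mod 98)
Inverse = -37 mod 98 = 61
Check: 45 * 61 = 2745 ≡ 1 (mod 98)

45^(-1) ≡ 61 (mod 98)


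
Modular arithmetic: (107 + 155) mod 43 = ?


107 + 155 = 262
262 mod 43 = 4


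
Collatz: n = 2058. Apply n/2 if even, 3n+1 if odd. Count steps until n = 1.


2058 → 1029 → 3088 → 1544 → 772 → 386 → 193 → 580 → 290 → 145 → 436 → 218 → 109 → 328 → 164 → 82 → 41 → 124 → 62 → 31 → 94 → 47 → 142 → 71 → 214 → 107 → 322 → 161 → 484 → 242 → 121 → 364 → 182 → 91 → 274 → 137 → 412 → 206 → 103 → 310 → 155 → 466 → 233 → 700 → 350 → 175 → 526 → 263 → 790 → 395 → 1186 → 593 → 1780 → 890 → 445 → 1336 → 668 → 334 → 167 → 502 → 251 → 754 → 377 → 1132 → 566 → 283 → 850 → 425 → 1276 → 638 → 319 → 958 → 479 → 1438 → 719 → 2158 → 1079 → 3238 → 1619 → 4858 → 2429 → 7288 → 3644 → 1822 → 911 → 2734 → 1367 → 4102 → 2051 → 6154 → 3077 → 9232 → 4616 → 2308 → 1154 → 577 → 1732 → 866 → 433 → 1300 → 650 → 325 → 976 → 488 → 244 → 122 → 61 → 184 → 92 → 46 → 23 → 70 → 35 → 106 → 53 → 160 → 80 → 40 → 20 → 10 → 5 → 16 → 8 → 4 → 2 → 1
Total steps = 125

125 steps


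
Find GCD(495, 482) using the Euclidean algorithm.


495 = 1 * 482 + 13
482 = 37 * 13 + 1
13 = 13 * 1 + 0
GCD = 1


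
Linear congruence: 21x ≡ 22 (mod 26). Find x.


GCD(21, 26) = 1, unique solution
a^(-1) mod 26 = 5
x = 5 * 22 mod 26 = 6

x ≡ 6 (mod 26)


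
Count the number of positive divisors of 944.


944 = 2^4 × 59^1
d(944) = (4+1) × (1+1) = 10

10 divisors


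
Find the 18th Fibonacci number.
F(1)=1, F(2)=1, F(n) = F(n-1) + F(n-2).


Sequence: 1, 1, 2, 3, 5, 8, 13, 21, 34, 55, 89, 144, 233, 377, 610, 987, 1597, 2584
F(18) = 2584


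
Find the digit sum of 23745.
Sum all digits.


2 + 3 + 7 + 4 + 5 = 21


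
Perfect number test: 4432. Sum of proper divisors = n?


Proper divisors of 4432: 1, 2, 4, 8, 16, 277, 554, 1108, 2216
Sum = 1 + 2 + 4 + 8 + 16 + 277 + 554 + 1108 + 2216 = 4186

No, 4432 is not perfect (4186 ≠ 4432)


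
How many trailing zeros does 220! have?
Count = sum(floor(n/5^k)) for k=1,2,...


floor(220/5) = 44
floor(220/25) = 8
floor(220/125) = 1
Total = 53

53 trailing zeros


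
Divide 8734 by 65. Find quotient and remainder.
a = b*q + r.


8734 = 65 * 134 + 24
Check: 8710 + 24 = 8734

q = 134, r = 24


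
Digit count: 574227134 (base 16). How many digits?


574227134 in base 16 = 223A02BE
Number of digits = 8

8 digits (base 16)


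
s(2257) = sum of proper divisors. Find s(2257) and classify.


Proper divisors: 1, 37, 61
Sum = 1 + 37 + 61 = 99
99 < 2257 → deficient

s(2257) = 99 (deficient)


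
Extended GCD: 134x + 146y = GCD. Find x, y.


Tabular extended Euclidean (each row: r = 134*s + 146*t):
r=134, s=1, t=0
r=146, s=0, t=1
q=0: r=134, s=1, t=0   [134*(1) + 146*(0) = 134]
q=1: r=12, s=-1, t=1   [134*(-1) + 146*(1) = 12]
q=11: r=2, s=12, t=-11   [134*(12) + 146*(-11) = 2]
q=6: r=0, s=-73, t=67   [134*(-73) + 146*(67) = 0]
GCD = 2; from the row with r=2: x=12, y=-11
Check: 134*(12) + 146*(-11) = 1608 - 1606 = 2

GCD = 2, x = 12, y = -11


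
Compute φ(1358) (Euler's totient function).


1358 = 2 × 7 × 97
Prime factors: 2, 7, 97
φ(1358) = 1358 × (1-1/2) × (1-1/7) × (1-1/97)
= 1358 × 1/2 × 6/7 × 96/97 = 576

φ(1358) = 576


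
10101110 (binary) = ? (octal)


10101110 (base 2) = 174 (decimal)
174 (decimal) = 256 (base 8)


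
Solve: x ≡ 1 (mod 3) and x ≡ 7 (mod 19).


M = 3*19 = 57
M1 = M/3 = 19, M2 = M/19 = 3
M1^(-1) mod 3 = 1, M2^(-1) mod 19 = 13
x = 1*19*1 + 7*3*13 = 292
292 mod 57 = 7
Check: 7 mod 3 = 1 ✓, 7 mod 19 = 7 ✓

x ≡ 7 (mod 57)


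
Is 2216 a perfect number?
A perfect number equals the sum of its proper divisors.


Proper divisors of 2216: 1, 2, 4, 8, 277, 554, 1108
Sum = 1 + 2 + 4 + 8 + 277 + 554 + 1108 = 1954

No, 2216 is not perfect (1954 ≠ 2216)


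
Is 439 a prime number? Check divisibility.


Check divisors up to sqrt(439) = 20.9523
No divisors found.
439 is prime.

Yes, 439 is prime


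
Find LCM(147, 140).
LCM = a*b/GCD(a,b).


GCD(147, 140) = 7
LCM = 147*140/7 = 20580/7 = 2940

LCM = 2940


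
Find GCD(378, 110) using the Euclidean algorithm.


378 = 3 * 110 + 48
110 = 2 * 48 + 14
48 = 3 * 14 + 6
14 = 2 * 6 + 2
6 = 3 * 2 + 0
GCD = 2


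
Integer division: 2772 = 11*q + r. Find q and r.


2772 = 11 * 252 + 0
Check: 2772 + 0 = 2772

q = 252, r = 0


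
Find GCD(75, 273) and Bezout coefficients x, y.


Tabular extended Euclidean (each row: r = 75*s + 273*t):
r=75, s=1, t=0
r=273, s=0, t=1
q=0: r=75, s=1, t=0   [75*(1) + 273*(0) = 75]
q=3: r=48, s=-3, t=1   [75*(-3) + 273*(1) = 48]
q=1: r=27, s=4, t=-1   [75*(4) + 273*(-1) = 27]
q=1: r=21, s=-7, t=2   [75*(-7) + 273*(2) = 21]
q=1: r=6, s=11, t=-3   [75*(11) + 273*(-3) = 6]
q=3: r=3, s=-40, t=11   [75*(-40) + 273*(11) = 3]
q=2: r=0, s=91, t=-25   [75*(91) + 273*(-25) = 0]
GCD = 3; from the row with r=3: x=-40, y=11
Check: 75*(-40) + 273*(11) = -3000 + 3003 = 3

GCD = 3, x = -40, y = 11


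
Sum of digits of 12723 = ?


1 + 2 + 7 + 2 + 3 = 15


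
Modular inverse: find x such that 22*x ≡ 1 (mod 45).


Use the extended Euclidean algorithm on (45, 22); each row r = 45*s + 22*t:
r=45, s=1, t=0
r=22, s=0, t=1
q=2: r=1, s=1, t=-2   [45*(1) + 22*(-2) = 1]
q=22: r=0, s=-22, t=45   [45*(-22) + 22*(45) = 0]
GCD = 1 with t = -2, so 22*(-2) ≡ 1 (mod 45)
Inverse = -2 mod 45 = 43
Check: 22 * 43 = 946 ≡ 1 (mod 45)

22^(-1) ≡ 43 (mod 45)


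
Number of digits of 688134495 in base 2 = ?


688134495 in base 2 = 101001000001000001100101011111
Number of digits = 30

30 digits (base 2)


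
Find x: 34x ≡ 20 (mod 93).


GCD(34, 93) = 1, unique solution
a^(-1) mod 93 = 52
x = 52 * 20 mod 93 = 17

x ≡ 17 (mod 93)


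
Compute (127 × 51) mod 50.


127 × 51 = 6477
6477 mod 50 = 27


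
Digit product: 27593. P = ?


2 × 7 × 5 × 9 × 3 = 1890


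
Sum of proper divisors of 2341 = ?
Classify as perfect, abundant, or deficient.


Proper divisors: 1
Sum = 1 = 1
1 < 2341 → deficient

s(2341) = 1 (deficient)


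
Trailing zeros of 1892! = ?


floor(1892/5) = 378
floor(1892/25) = 75
floor(1892/125) = 15
floor(1892/625) = 3
Total = 471

471 trailing zeros


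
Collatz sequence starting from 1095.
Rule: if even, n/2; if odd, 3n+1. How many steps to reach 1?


1095 → 3286 → 1643 → 4930 → 2465 → 7396 → 3698 → 1849 → 5548 → 2774 → 1387 → 4162 → 2081 → 6244 → 3122 → 1561 → 4684 → 2342 → 1171 → 3514 → 1757 → 5272 → 2636 → 1318 → 659 → 1978 → 989 → 2968 → 1484 → 742 → 371 → 1114 → 557 → 1672 → 836 → 418 → 209 → 628 → 314 → 157 → 472 → 236 → 118 → 59 → 178 → 89 → 268 → 134 → 67 → 202 → 101 → 304 → 152 → 76 → 38 → 19 → 58 → 29 → 88 → 44 → 22 → 11 → 34 → 17 → 52 → 26 → 13 → 40 → 20 → 10 → 5 → 16 → 8 → 4 → 2 → 1
Total steps = 75

75 steps


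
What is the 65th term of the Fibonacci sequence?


Sequence: 1, 1, 2, 3, 5, 8, 13, 21, 34, 55, 89, 144, 233, 377, 610, 987, 1597, 2584, 4181, 6765, 10946, 17711, 28657, 46368, 75025, 121393, 196418, 317811, 514229, 832040, 1346269, 2178309, 3524578, 5702887, 9227465, 14930352, 24157817, 39088169, 63245986, 102334155, 165580141, 267914296, 433494437, 701408733, 1134903170, 1836311903, 2971215073, 4807526976, 7778742049, 12586269025, 20365011074, 32951280099, 53316291173, 86267571272, 139583862445, 225851433717, 365435296162, 591286729879, 956722026041, 1548008755920, 2504730781961, 4052739537881, 6557470319842, 10610209857723, 17167680177565
F(65) = 17167680177565


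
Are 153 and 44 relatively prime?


Euclidean algorithm:
153 = 3 * 44 + 21
44 = 2 * 21 + 2
21 = 10 * 2 + 1
2 = 2 * 1 + 0
GCD(153, 44) = 1

Yes, coprime (GCD = 1)


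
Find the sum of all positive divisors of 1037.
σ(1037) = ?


Divisors of 1037: 1, 17, 61, 1037
Sum = 1 + 17 + 61 + 1037 = 1116

σ(1037) = 1116


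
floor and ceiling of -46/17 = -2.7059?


-46/17 = -2.7059
floor = -3
ceil = -2

floor = -3, ceil = -2


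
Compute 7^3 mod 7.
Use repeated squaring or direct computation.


7^1 mod 7 = 0
7^2 mod 7 = 0
7^3 mod 7 = 0


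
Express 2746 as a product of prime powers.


2746 / 2 = 1373
1373 / 1373 = 1
2746 = 2 × 1373


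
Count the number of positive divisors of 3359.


3359 = 3359^1
d(3359) = (1+1) = 2

2 divisors


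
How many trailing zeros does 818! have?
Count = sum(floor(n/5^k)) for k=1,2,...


floor(818/5) = 163
floor(818/25) = 32
floor(818/125) = 6
floor(818/625) = 1
Total = 202

202 trailing zeros


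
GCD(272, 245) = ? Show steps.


272 = 1 * 245 + 27
245 = 9 * 27 + 2
27 = 13 * 2 + 1
2 = 2 * 1 + 0
GCD = 1


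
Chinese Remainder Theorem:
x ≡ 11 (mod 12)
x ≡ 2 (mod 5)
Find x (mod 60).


M = 12*5 = 60
M1 = M/12 = 5, M2 = M/5 = 12
M1^(-1) mod 12 = 5, M2^(-1) mod 5 = 3
x = 11*5*5 + 2*12*3 = 347
347 mod 60 = 47
Check: 47 mod 12 = 11 ✓, 47 mod 5 = 2 ✓

x ≡ 47 (mod 60)


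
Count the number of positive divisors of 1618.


1618 = 2^1 × 809^1
d(1618) = (1+1) × (1+1) = 4

4 divisors


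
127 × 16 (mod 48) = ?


127 × 16 = 2032
2032 mod 48 = 16


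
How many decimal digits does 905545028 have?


905545028 has 9 digits in base 10
floor(log10(905545028)) + 1 = floor(8.9569) + 1 = 9

9 digits (base 10)


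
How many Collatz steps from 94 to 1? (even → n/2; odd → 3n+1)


94 → 47 → 142 → 71 → 214 → 107 → 322 → 161 → 484 → 242 → 121 → 364 → 182 → 91 → 274 → 137 → 412 → 206 → 103 → 310 → 155 → 466 → 233 → 700 → 350 → 175 → 526 → 263 → 790 → 395 → 1186 → 593 → 1780 → 890 → 445 → 1336 → 668 → 334 → 167 → 502 → 251 → 754 → 377 → 1132 → 566 → 283 → 850 → 425 → 1276 → 638 → 319 → 958 → 479 → 1438 → 719 → 2158 → 1079 → 3238 → 1619 → 4858 → 2429 → 7288 → 3644 → 1822 → 911 → 2734 → 1367 → 4102 → 2051 → 6154 → 3077 → 9232 → 4616 → 2308 → 1154 → 577 → 1732 → 866 → 433 → 1300 → 650 → 325 → 976 → 488 → 244 → 122 → 61 → 184 → 92 → 46 → 23 → 70 → 35 → 106 → 53 → 160 → 80 → 40 → 20 → 10 → 5 → 16 → 8 → 4 → 2 → 1
Total steps = 105

105 steps
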